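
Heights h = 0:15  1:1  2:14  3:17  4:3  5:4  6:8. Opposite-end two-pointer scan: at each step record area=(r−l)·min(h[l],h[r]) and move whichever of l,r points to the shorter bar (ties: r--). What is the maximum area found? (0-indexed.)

max area = 48

[0,6] min(15,8)*6=48 best=48 * → r--
[0,5] min(15,4)*5=20 best=48 → r--
[0,4] min(15,3)*4=12 best=48 → r--
[0,3] min(15,17)*3=45 best=48 → l++
[1,3] min(1,17)*2=2 best=48 → l++
[2,3] min(14,17)*1=14 best=48 → l++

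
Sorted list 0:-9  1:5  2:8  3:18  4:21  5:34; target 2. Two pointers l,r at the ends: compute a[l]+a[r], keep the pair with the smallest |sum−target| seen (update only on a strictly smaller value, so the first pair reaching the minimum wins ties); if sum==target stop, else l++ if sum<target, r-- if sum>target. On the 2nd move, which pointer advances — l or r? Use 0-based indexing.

r

[0,5] -9+34=25 d=23 * → r--
[0,4] -9+21=12 d=10 * → r--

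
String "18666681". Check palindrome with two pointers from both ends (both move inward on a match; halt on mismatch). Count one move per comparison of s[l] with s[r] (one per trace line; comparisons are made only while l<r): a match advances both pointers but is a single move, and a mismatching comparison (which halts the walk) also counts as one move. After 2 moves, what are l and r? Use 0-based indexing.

l=0 r=7: '1'=='1', l++,r--
l=1 r=6: '8'=='8', l++,r--

l=2, r=5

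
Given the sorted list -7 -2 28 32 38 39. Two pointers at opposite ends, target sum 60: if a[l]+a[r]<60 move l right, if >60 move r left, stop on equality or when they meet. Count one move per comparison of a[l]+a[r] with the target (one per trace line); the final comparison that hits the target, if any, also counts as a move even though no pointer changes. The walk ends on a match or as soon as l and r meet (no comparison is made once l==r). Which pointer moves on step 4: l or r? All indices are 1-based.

l=1 r=6: -7+39=32 <60, l++
l=2 r=6: -2+39=37 <60, l++
l=3 r=6: 28+39=67 >60, r--
l=3 r=5: 28+38=66 >60, r--

r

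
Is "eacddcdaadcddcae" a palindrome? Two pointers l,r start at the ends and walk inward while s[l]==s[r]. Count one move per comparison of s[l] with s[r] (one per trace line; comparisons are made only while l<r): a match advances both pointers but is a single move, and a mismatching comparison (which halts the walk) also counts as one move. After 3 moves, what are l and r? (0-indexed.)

l=3, r=12

l=0 r=15: 'e'=='e', l++,r--
l=1 r=14: 'a'=='a', l++,r--
l=2 r=13: 'c'=='c', l++,r--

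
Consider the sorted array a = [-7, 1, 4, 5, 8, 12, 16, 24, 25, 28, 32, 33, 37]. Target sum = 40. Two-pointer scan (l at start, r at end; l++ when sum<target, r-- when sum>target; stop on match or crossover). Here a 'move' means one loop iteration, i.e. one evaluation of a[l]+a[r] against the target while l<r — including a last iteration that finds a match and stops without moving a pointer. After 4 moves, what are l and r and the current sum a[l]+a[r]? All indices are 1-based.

l=4, r=12, sum=38

[1,13] -7+37=30 <40 → l++
[2,13] 1+37=38 <40 → l++
[3,13] 4+37=41 >40 → r--
[3,12] 4+33=37 <40 → l++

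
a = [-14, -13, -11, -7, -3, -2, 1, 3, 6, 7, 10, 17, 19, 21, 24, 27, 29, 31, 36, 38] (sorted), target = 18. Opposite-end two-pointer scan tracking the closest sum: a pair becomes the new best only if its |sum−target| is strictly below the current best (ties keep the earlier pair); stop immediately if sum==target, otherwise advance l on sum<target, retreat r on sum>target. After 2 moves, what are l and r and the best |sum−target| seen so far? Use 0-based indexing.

l=0, r=17, best |Δ|=4

[0,19] -14+38=24 d=6 * → r--
[0,18] -14+36=22 d=4 * → r--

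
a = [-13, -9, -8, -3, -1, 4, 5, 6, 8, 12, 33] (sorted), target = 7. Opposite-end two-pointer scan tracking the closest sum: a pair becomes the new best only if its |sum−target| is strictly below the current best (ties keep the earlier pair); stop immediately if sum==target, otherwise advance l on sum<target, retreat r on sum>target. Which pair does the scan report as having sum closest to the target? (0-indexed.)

[0,10] -13+33=20 d=13 * → r--
[0,9] -13+12=-1 d=8 * → l++
[1,9] -9+12=3 d=4 * → l++
[2,9] -8+12=4 d=3 * → l++
[3,9] -3+12=9 d=2 * → r--
[3,8] -3+8=5 d=2 → l++
[4,8] -1+8=7 d=0 * → stop

pair (-1, 8) with sum 7 (|Δ|=0)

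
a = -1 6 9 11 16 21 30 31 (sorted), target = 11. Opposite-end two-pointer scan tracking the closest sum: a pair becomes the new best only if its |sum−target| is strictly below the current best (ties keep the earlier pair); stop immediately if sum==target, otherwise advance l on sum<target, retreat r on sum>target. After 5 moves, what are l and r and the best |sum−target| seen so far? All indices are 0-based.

[0,7] -1+31=30 d=19 * → r--
[0,6] -1+30=29 d=18 * → r--
[0,5] -1+21=20 d=9 * → r--
[0,4] -1+16=15 d=4 * → r--
[0,3] -1+11=10 d=1 * → l++

l=1, r=3, best |Δ|=1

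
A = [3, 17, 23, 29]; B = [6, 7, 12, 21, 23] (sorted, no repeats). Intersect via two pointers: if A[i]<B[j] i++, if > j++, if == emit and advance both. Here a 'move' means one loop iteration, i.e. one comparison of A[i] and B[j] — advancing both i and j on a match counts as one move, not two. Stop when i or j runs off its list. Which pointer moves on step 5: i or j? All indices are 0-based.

i

i=0 j=0: 3<6, i++
i=1 j=0: 17>6, j++
i=1 j=1: 17>7, j++
i=1 j=2: 17>12, j++
i=1 j=3: 17<21, i++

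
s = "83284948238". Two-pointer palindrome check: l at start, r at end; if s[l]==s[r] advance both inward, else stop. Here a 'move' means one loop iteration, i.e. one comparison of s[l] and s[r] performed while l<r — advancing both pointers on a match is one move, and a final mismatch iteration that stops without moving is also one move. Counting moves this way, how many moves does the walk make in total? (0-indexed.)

l=0 r=10: '8'=='8', l++,r--
l=1 r=9: '3'=='3', l++,r--
l=2 r=8: '2'=='2', l++,r--
l=3 r=7: '8'=='8', l++,r--
l=4 r=6: '4'=='4', l++,r--

5 moves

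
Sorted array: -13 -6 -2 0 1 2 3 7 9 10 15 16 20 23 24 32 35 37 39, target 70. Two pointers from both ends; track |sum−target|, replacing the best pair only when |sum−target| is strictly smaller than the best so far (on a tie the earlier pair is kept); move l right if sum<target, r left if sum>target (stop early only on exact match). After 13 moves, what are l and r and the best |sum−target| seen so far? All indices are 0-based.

l=13, r=18, best |Δ|=11

[0,18] -13+39=26 d=44 * → l++
[1,18] -6+39=33 d=37 * → l++
[2,18] -2+39=37 d=33 * → l++
[3,18] 0+39=39 d=31 * → l++
[4,18] 1+39=40 d=30 * → l++
[5,18] 2+39=41 d=29 * → l++
[6,18] 3+39=42 d=28 * → l++
[7,18] 7+39=46 d=24 * → l++
[8,18] 9+39=48 d=22 * → l++
[9,18] 10+39=49 d=21 * → l++
[10,18] 15+39=54 d=16 * → l++
[11,18] 16+39=55 d=15 * → l++
[12,18] 20+39=59 d=11 * → l++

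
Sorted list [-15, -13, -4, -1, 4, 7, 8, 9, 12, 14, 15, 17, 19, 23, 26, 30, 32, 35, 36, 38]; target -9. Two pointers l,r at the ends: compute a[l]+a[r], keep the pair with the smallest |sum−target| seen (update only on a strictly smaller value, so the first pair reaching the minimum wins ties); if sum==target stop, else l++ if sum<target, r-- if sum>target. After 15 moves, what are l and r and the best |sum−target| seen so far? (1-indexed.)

[1,20] -15+38=23 d=32 * → r--
[1,19] -15+36=21 d=30 * → r--
[1,18] -15+35=20 d=29 * → r--
[1,17] -15+32=17 d=26 * → r--
[1,16] -15+30=15 d=24 * → r--
[1,15] -15+26=11 d=20 * → r--
[1,14] -15+23=8 d=17 * → r--
[1,13] -15+19=4 d=13 * → r--
[1,12] -15+17=2 d=11 * → r--
[1,11] -15+15=0 d=9 * → r--
[1,10] -15+14=-1 d=8 * → r--
[1,9] -15+12=-3 d=6 * → r--
[1,8] -15+9=-6 d=3 * → r--
[1,7] -15+8=-7 d=2 * → r--
[1,6] -15+7=-8 d=1 * → r--

l=1, r=5, best |Δ|=1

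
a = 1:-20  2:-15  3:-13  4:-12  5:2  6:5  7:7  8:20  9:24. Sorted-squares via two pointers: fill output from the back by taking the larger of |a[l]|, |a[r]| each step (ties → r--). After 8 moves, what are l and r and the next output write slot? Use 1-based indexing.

[1,9] |-20|<=|24| out[9]=576 → r--
[1,8] |-20|<=|20| out[8]=400 → r--
[1,7] |-20|>|7| out[7]=400 → l++
[2,7] |-15|>|7| out[6]=225 → l++
[3,7] |-13|>|7| out[5]=169 → l++
[4,7] |-12|>|7| out[4]=144 → l++
[5,7] |2|<=|7| out[3]=49 → r--
[5,6] |2|<=|5| out[2]=25 → r--

l=5, r=5, next write slot=1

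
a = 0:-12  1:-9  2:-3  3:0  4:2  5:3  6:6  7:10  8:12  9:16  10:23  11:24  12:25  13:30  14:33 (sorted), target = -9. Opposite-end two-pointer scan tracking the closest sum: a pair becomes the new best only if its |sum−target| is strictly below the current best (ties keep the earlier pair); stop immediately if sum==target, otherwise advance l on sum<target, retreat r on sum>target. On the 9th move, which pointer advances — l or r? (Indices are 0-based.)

r

l=0 r=14: -12+33=21 d=30 *, r--
l=0 r=13: -12+30=18 d=27 *, r--
l=0 r=12: -12+25=13 d=22 *, r--
l=0 r=11: -12+24=12 d=21 *, r--
l=0 r=10: -12+23=11 d=20 *, r--
l=0 r=9: -12+16=4 d=13 *, r--
l=0 r=8: -12+12=0 d=9 *, r--
l=0 r=7: -12+10=-2 d=7 *, r--
l=0 r=6: -12+6=-6 d=3 *, r--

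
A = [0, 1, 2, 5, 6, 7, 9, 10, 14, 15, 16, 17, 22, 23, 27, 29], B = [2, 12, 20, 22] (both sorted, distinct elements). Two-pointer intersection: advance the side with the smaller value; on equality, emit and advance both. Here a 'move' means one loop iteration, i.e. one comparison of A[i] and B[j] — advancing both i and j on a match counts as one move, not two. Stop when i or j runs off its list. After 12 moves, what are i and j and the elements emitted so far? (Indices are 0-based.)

i=11, j=2, emitted=[2]

[i=0,j=0] 0<2 → i++
[i=1,j=0] 1<2 → i++
[i=2,j=0] 2==2 emit → i++,j++
[i=3,j=1] 5<12 → i++
[i=4,j=1] 6<12 → i++
[i=5,j=1] 7<12 → i++
[i=6,j=1] 9<12 → i++
[i=7,j=1] 10<12 → i++
[i=8,j=1] 14>12 → j++
[i=8,j=2] 14<20 → i++
[i=9,j=2] 15<20 → i++
[i=10,j=2] 16<20 → i++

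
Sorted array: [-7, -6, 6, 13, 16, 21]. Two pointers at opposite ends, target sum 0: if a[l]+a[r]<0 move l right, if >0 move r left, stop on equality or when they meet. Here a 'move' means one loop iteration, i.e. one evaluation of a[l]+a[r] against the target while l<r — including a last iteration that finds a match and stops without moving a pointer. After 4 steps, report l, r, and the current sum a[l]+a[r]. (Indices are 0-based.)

l=1, r=2, sum=0

[0,5] -7+21=14 >0 → r--
[0,4] -7+16=9 >0 → r--
[0,3] -7+13=6 >0 → r--
[0,2] -7+6=-1 <0 → l++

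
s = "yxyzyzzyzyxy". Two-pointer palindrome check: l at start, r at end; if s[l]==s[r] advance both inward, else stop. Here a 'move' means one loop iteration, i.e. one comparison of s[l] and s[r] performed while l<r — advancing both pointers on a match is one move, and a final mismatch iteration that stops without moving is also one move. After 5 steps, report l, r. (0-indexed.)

l=5, r=6

[0,11] 'y'=='y' → l++,r--
[1,10] 'x'=='x' → l++,r--
[2,9] 'y'=='y' → l++,r--
[3,8] 'z'=='z' → l++,r--
[4,7] 'y'=='y' → l++,r--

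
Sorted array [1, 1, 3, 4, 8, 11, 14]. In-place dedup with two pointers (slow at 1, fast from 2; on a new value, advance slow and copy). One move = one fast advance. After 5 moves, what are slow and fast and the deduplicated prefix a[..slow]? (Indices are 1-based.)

(s=1,f=2) a[fast]=1=a[slow] dup → fast++
(s=1,f=3) a[fast]=3≠a[slow]=1 write a[2]=3 → slow++,fast++
(s=2,f=4) a[fast]=4≠a[slow]=3 write a[3]=4 → slow++,fast++
(s=3,f=5) a[fast]=8≠a[slow]=4 write a[4]=8 → slow++,fast++
(s=4,f=6) a[fast]=11≠a[slow]=8 write a[5]=11 → slow++,fast++

slow=5, fast=7, prefix=[1, 3, 4, 8, 11]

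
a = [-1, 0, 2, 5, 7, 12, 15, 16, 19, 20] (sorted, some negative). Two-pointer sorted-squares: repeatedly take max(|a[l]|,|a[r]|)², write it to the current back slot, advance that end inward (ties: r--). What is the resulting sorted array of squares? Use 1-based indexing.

l=1 r=10: |-1|<=|20| out[10]=400, r--
l=1 r=9: |-1|<=|19| out[9]=361, r--
l=1 r=8: |-1|<=|16| out[8]=256, r--
l=1 r=7: |-1|<=|15| out[7]=225, r--
l=1 r=6: |-1|<=|12| out[6]=144, r--
l=1 r=5: |-1|<=|7| out[5]=49, r--
l=1 r=4: |-1|<=|5| out[4]=25, r--
l=1 r=3: |-1|<=|2| out[3]=4, r--
l=1 r=2: |-1|>|0| out[2]=1, l++
l=2 r=2: |0|<=|0| out[1]=0, r--

[0, 1, 4, 25, 49, 144, 225, 256, 361, 400]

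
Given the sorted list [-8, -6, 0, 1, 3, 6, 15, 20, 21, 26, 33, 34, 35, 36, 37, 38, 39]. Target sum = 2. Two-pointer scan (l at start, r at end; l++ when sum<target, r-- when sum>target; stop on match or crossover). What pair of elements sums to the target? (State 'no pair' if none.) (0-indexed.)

l=0 r=16: -8+39=31 >2, r--
l=0 r=15: -8+38=30 >2, r--
l=0 r=14: -8+37=29 >2, r--
l=0 r=13: -8+36=28 >2, r--
l=0 r=12: -8+35=27 >2, r--
l=0 r=11: -8+34=26 >2, r--
l=0 r=10: -8+33=25 >2, r--
l=0 r=9: -8+26=18 >2, r--
l=0 r=8: -8+21=13 >2, r--
l=0 r=7: -8+20=12 >2, r--
l=0 r=6: -8+15=7 >2, r--
l=0 r=5: -8+6=-2 <2, l++
l=1 r=5: -6+6=0 <2, l++
l=2 r=5: 0+6=6 >2, r--
l=2 r=4: 0+3=3 >2, r--
l=2 r=3: 0+1=1 <2, l++

no pair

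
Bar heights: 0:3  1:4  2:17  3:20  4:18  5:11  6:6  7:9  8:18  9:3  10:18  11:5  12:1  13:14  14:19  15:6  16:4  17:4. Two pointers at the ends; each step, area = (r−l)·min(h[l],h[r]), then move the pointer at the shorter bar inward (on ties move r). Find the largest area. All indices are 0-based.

max area = 209

l=0 r=17: min(3,4)*17=51 best=51 *, l++
l=1 r=17: min(4,4)*16=64 best=64 *, r--
l=1 r=16: min(4,4)*15=60 best=64, r--
l=1 r=15: min(4,6)*14=56 best=64, l++
l=2 r=15: min(17,6)*13=78 best=78 *, r--
l=2 r=14: min(17,19)*12=204 best=204 *, l++
l=3 r=14: min(20,19)*11=209 best=209 *, r--
l=3 r=13: min(20,14)*10=140 best=209, r--
l=3 r=12: min(20,1)*9=9 best=209, r--
l=3 r=11: min(20,5)*8=40 best=209, r--
l=3 r=10: min(20,18)*7=126 best=209, r--
l=3 r=9: min(20,3)*6=18 best=209, r--
l=3 r=8: min(20,18)*5=90 best=209, r--
l=3 r=7: min(20,9)*4=36 best=209, r--
l=3 r=6: min(20,6)*3=18 best=209, r--
l=3 r=5: min(20,11)*2=22 best=209, r--
l=3 r=4: min(20,18)*1=18 best=209, r--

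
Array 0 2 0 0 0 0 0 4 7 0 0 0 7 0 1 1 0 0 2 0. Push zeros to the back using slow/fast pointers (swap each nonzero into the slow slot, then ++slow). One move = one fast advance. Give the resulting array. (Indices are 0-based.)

[2, 4, 7, 7, 1, 1, 2, 0, 0, 0, 0, 0, 0, 0, 0, 0, 0, 0, 0, 0]

slow=0 fast=0: a[fast]=0, fast++
slow=0 fast=1: a[fast]=2≠0 swap→a[0]=2, slow++,fast++
slow=1 fast=2: a[fast]=0, fast++
slow=1 fast=3: a[fast]=0, fast++
slow=1 fast=4: a[fast]=0, fast++
slow=1 fast=5: a[fast]=0, fast++
slow=1 fast=6: a[fast]=0, fast++
slow=1 fast=7: a[fast]=4≠0 swap→a[1]=4, slow++,fast++
slow=2 fast=8: a[fast]=7≠0 swap→a[2]=7, slow++,fast++
slow=3 fast=9: a[fast]=0, fast++
slow=3 fast=10: a[fast]=0, fast++
slow=3 fast=11: a[fast]=0, fast++
slow=3 fast=12: a[fast]=7≠0 swap→a[3]=7, slow++,fast++
slow=4 fast=13: a[fast]=0, fast++
slow=4 fast=14: a[fast]=1≠0 swap→a[4]=1, slow++,fast++
slow=5 fast=15: a[fast]=1≠0 swap→a[5]=1, slow++,fast++
slow=6 fast=16: a[fast]=0, fast++
slow=6 fast=17: a[fast]=0, fast++
slow=6 fast=18: a[fast]=2≠0 swap→a[6]=2, slow++,fast++
slow=7 fast=19: a[fast]=0, fast++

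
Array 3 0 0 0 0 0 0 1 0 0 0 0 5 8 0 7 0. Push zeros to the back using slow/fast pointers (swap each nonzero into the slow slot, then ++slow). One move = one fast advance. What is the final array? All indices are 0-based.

[3, 1, 5, 8, 7, 0, 0, 0, 0, 0, 0, 0, 0, 0, 0, 0, 0]

slow=0 fast=0: a[fast]=3≠0 swap→a[0]=3, slow++,fast++
slow=1 fast=1: a[fast]=0, fast++
slow=1 fast=2: a[fast]=0, fast++
slow=1 fast=3: a[fast]=0, fast++
slow=1 fast=4: a[fast]=0, fast++
slow=1 fast=5: a[fast]=0, fast++
slow=1 fast=6: a[fast]=0, fast++
slow=1 fast=7: a[fast]=1≠0 swap→a[1]=1, slow++,fast++
slow=2 fast=8: a[fast]=0, fast++
slow=2 fast=9: a[fast]=0, fast++
slow=2 fast=10: a[fast]=0, fast++
slow=2 fast=11: a[fast]=0, fast++
slow=2 fast=12: a[fast]=5≠0 swap→a[2]=5, slow++,fast++
slow=3 fast=13: a[fast]=8≠0 swap→a[3]=8, slow++,fast++
slow=4 fast=14: a[fast]=0, fast++
slow=4 fast=15: a[fast]=7≠0 swap→a[4]=7, slow++,fast++
slow=5 fast=16: a[fast]=0, fast++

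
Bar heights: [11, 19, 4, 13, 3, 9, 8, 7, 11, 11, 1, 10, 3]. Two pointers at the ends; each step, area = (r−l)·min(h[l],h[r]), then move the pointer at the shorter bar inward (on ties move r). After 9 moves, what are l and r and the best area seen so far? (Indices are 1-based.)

l=1, r=4, best area=110

[1,13] min(11,3)*12=36 best=36 * → r--
[1,12] min(11,10)*11=110 best=110 * → r--
[1,11] min(11,1)*10=10 best=110 → r--
[1,10] min(11,11)*9=99 best=110 → r--
[1,9] min(11,11)*8=88 best=110 → r--
[1,8] min(11,7)*7=49 best=110 → r--
[1,7] min(11,8)*6=48 best=110 → r--
[1,6] min(11,9)*5=45 best=110 → r--
[1,5] min(11,3)*4=12 best=110 → r--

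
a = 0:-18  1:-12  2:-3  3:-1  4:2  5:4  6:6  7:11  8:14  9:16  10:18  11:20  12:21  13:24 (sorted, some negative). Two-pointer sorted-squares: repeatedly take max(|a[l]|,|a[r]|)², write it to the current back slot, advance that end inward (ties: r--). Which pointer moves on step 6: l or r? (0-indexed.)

r

l=0 r=13: |-18|<=|24| out[13]=576, r--
l=0 r=12: |-18|<=|21| out[12]=441, r--
l=0 r=11: |-18|<=|20| out[11]=400, r--
l=0 r=10: |-18|<=|18| out[10]=324, r--
l=0 r=9: |-18|>|16| out[9]=324, l++
l=1 r=9: |-12|<=|16| out[8]=256, r--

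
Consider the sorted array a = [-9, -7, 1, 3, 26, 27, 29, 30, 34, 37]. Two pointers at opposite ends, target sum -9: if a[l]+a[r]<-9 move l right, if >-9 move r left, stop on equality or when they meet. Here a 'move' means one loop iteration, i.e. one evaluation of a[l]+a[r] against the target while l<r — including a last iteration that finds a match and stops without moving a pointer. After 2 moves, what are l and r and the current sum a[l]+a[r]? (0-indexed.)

l=0, r=7, sum=21

l=0 r=9: -9+37=28 >-9, r--
l=0 r=8: -9+34=25 >-9, r--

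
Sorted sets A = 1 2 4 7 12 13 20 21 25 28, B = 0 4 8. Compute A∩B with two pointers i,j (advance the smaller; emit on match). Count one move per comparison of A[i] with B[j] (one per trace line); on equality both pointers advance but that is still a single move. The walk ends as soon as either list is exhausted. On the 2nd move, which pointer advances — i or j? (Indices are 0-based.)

[i=0,j=0] 1>0 → j++
[i=0,j=1] 1<4 → i++

i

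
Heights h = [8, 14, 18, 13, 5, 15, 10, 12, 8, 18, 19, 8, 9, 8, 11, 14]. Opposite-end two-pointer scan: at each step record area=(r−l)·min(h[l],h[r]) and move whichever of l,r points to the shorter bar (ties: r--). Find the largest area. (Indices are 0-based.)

max area = 196

[0,15] min(8,14)*15=120 best=120 * → l++
[1,15] min(14,14)*14=196 best=196 * → r--
[1,14] min(14,11)*13=143 best=196 → r--
[1,13] min(14,8)*12=96 best=196 → r--
[1,12] min(14,9)*11=99 best=196 → r--
[1,11] min(14,8)*10=80 best=196 → r--
[1,10] min(14,19)*9=126 best=196 → l++
[2,10] min(18,19)*8=144 best=196 → l++
[3,10] min(13,19)*7=91 best=196 → l++
[4,10] min(5,19)*6=30 best=196 → l++
[5,10] min(15,19)*5=75 best=196 → l++
[6,10] min(10,19)*4=40 best=196 → l++
[7,10] min(12,19)*3=36 best=196 → l++
[8,10] min(8,19)*2=16 best=196 → l++
[9,10] min(18,19)*1=18 best=196 → l++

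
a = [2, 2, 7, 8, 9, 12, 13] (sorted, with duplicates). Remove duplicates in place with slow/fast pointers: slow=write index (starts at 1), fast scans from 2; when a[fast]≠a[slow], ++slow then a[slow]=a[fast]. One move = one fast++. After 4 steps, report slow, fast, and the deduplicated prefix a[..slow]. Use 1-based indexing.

(s=1,f=2) a[fast]=2=a[slow] dup → fast++
(s=1,f=3) a[fast]=7≠a[slow]=2 write a[2]=7 → slow++,fast++
(s=2,f=4) a[fast]=8≠a[slow]=7 write a[3]=8 → slow++,fast++
(s=3,f=5) a[fast]=9≠a[slow]=8 write a[4]=9 → slow++,fast++

slow=4, fast=6, prefix=[2, 7, 8, 9]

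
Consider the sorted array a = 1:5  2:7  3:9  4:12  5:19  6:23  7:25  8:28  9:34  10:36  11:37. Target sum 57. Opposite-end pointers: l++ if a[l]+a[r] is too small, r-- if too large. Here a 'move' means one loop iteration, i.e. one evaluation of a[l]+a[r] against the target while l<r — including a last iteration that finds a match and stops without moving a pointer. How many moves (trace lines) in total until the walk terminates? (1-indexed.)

8 moves

[1,11] 5+37=42 <57 → l++
[2,11] 7+37=44 <57 → l++
[3,11] 9+37=46 <57 → l++
[4,11] 12+37=49 <57 → l++
[5,11] 19+37=56 <57 → l++
[6,11] 23+37=60 >57 → r--
[6,10] 23+36=59 >57 → r--
[6,9] 23+34=57 → found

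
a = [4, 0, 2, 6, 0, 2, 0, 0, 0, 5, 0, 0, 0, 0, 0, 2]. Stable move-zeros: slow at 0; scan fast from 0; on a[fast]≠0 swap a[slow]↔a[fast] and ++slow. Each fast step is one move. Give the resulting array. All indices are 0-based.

[4, 2, 6, 2, 5, 2, 0, 0, 0, 0, 0, 0, 0, 0, 0, 0]

(s=0,f=0) a[fast]=4≠0 swap→a[0]=4 → slow++,fast++
(s=1,f=1) a[fast]=0 → fast++
(s=1,f=2) a[fast]=2≠0 swap→a[1]=2 → slow++,fast++
(s=2,f=3) a[fast]=6≠0 swap→a[2]=6 → slow++,fast++
(s=3,f=4) a[fast]=0 → fast++
(s=3,f=5) a[fast]=2≠0 swap→a[3]=2 → slow++,fast++
(s=4,f=6) a[fast]=0 → fast++
(s=4,f=7) a[fast]=0 → fast++
(s=4,f=8) a[fast]=0 → fast++
(s=4,f=9) a[fast]=5≠0 swap→a[4]=5 → slow++,fast++
(s=5,f=10) a[fast]=0 → fast++
(s=5,f=11) a[fast]=0 → fast++
(s=5,f=12) a[fast]=0 → fast++
(s=5,f=13) a[fast]=0 → fast++
(s=5,f=14) a[fast]=0 → fast++
(s=5,f=15) a[fast]=2≠0 swap→a[5]=2 → slow++,fast++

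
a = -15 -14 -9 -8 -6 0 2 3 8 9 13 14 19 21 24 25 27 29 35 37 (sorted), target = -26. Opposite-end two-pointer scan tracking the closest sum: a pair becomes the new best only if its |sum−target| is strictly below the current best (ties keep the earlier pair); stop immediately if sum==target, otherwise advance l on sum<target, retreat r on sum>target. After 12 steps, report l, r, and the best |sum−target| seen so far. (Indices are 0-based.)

l=0, r=7, best |Δ|=19

l=0 r=19: -15+37=22 d=48 *, r--
l=0 r=18: -15+35=20 d=46 *, r--
l=0 r=17: -15+29=14 d=40 *, r--
l=0 r=16: -15+27=12 d=38 *, r--
l=0 r=15: -15+25=10 d=36 *, r--
l=0 r=14: -15+24=9 d=35 *, r--
l=0 r=13: -15+21=6 d=32 *, r--
l=0 r=12: -15+19=4 d=30 *, r--
l=0 r=11: -15+14=-1 d=25 *, r--
l=0 r=10: -15+13=-2 d=24 *, r--
l=0 r=9: -15+9=-6 d=20 *, r--
l=0 r=8: -15+8=-7 d=19 *, r--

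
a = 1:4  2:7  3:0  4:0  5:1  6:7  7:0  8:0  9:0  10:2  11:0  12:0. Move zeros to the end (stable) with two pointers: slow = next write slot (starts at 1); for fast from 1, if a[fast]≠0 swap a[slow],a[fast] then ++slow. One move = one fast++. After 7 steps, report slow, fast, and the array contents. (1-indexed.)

slow=5, fast=8, a=[4, 7, 1, 7, 0, 0, 0, 0, 0, 2, 0, 0]

(s=1,f=1) a[fast]=4≠0 swap→a[1]=4 → slow++,fast++
(s=2,f=2) a[fast]=7≠0 swap→a[2]=7 → slow++,fast++
(s=3,f=3) a[fast]=0 → fast++
(s=3,f=4) a[fast]=0 → fast++
(s=3,f=5) a[fast]=1≠0 swap→a[3]=1 → slow++,fast++
(s=4,f=6) a[fast]=7≠0 swap→a[4]=7 → slow++,fast++
(s=5,f=7) a[fast]=0 → fast++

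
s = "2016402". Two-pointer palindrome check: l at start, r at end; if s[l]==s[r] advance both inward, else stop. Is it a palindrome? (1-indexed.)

[1,7] '2'=='2' → l++,r--
[2,6] '0'=='0' → l++,r--
[3,5] '1'!='4' → stop

not a palindrome (mismatch at 3,5)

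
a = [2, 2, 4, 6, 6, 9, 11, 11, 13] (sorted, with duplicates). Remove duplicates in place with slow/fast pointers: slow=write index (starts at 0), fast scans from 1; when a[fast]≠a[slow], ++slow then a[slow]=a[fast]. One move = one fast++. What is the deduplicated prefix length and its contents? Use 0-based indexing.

length 6; prefix = [2, 4, 6, 9, 11, 13]

slow=0 fast=1: a[fast]=2=a[slow] dup, fast++
slow=0 fast=2: a[fast]=4≠a[slow]=2 write a[1]=4, slow++,fast++
slow=1 fast=3: a[fast]=6≠a[slow]=4 write a[2]=6, slow++,fast++
slow=2 fast=4: a[fast]=6=a[slow] dup, fast++
slow=2 fast=5: a[fast]=9≠a[slow]=6 write a[3]=9, slow++,fast++
slow=3 fast=6: a[fast]=11≠a[slow]=9 write a[4]=11, slow++,fast++
slow=4 fast=7: a[fast]=11=a[slow] dup, fast++
slow=4 fast=8: a[fast]=13≠a[slow]=11 write a[5]=13, slow++,fast++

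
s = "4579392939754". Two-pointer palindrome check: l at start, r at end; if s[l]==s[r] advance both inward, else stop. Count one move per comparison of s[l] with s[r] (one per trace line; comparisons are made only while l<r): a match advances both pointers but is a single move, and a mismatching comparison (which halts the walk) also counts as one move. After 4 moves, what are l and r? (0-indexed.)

l=0 r=12: '4'=='4', l++,r--
l=1 r=11: '5'=='5', l++,r--
l=2 r=10: '7'=='7', l++,r--
l=3 r=9: '9'=='9', l++,r--

l=4, r=8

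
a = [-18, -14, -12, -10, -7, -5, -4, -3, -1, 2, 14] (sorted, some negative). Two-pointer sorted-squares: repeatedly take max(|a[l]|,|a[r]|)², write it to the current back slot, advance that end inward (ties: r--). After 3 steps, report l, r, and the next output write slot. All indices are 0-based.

[0,10] |-18|>|14| out[10]=324 → l++
[1,10] |-14|<=|14| out[9]=196 → r--
[1,9] |-14|>|2| out[8]=196 → l++

l=2, r=9, next write slot=7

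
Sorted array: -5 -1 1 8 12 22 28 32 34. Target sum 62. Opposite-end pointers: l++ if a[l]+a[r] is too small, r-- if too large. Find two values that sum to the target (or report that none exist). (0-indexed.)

[0,8] -5+34=29 <62 → l++
[1,8] -1+34=33 <62 → l++
[2,8] 1+34=35 <62 → l++
[3,8] 8+34=42 <62 → l++
[4,8] 12+34=46 <62 → l++
[5,8] 22+34=56 <62 → l++
[6,8] 28+34=62 → found

(28, 34)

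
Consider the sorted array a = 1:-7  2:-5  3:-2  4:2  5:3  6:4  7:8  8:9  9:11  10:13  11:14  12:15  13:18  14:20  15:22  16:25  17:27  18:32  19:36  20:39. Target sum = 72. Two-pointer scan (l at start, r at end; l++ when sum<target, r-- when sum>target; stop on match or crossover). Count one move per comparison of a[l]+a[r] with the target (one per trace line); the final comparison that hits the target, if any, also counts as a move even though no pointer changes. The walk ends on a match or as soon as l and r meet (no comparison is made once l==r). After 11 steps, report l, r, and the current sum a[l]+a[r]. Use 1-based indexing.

l=12, r=20, sum=54

l=1 r=20: -7+39=32 <72, l++
l=2 r=20: -5+39=34 <72, l++
l=3 r=20: -2+39=37 <72, l++
l=4 r=20: 2+39=41 <72, l++
l=5 r=20: 3+39=42 <72, l++
l=6 r=20: 4+39=43 <72, l++
l=7 r=20: 8+39=47 <72, l++
l=8 r=20: 9+39=48 <72, l++
l=9 r=20: 11+39=50 <72, l++
l=10 r=20: 13+39=52 <72, l++
l=11 r=20: 14+39=53 <72, l++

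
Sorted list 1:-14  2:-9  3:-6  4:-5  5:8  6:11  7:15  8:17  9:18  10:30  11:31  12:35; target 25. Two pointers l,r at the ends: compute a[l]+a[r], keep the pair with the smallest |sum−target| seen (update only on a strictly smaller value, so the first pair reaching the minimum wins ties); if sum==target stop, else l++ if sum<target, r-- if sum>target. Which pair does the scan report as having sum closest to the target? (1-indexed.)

l=1 r=12: -14+35=21 d=4 *, l++
l=2 r=12: -9+35=26 d=1 *, r--
l=2 r=11: -9+31=22 d=3, l++
l=3 r=11: -6+31=25 d=0 *, stop

pair (-6, 31) with sum 25 (|Δ|=0)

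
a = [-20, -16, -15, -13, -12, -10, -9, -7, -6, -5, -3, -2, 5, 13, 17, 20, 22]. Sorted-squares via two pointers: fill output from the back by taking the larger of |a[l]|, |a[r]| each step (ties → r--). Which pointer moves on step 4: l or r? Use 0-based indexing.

[0,16] |-20|<=|22| out[16]=484 → r--
[0,15] |-20|<=|20| out[15]=400 → r--
[0,14] |-20|>|17| out[14]=400 → l++
[1,14] |-16|<=|17| out[13]=289 → r--

r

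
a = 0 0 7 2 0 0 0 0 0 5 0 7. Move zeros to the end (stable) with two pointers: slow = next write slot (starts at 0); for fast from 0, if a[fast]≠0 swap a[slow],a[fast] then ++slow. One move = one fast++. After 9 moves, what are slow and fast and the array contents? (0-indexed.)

slow=2, fast=9, a=[7, 2, 0, 0, 0, 0, 0, 0, 0, 5, 0, 7]

(s=0,f=0) a[fast]=0 → fast++
(s=0,f=1) a[fast]=0 → fast++
(s=0,f=2) a[fast]=7≠0 swap→a[0]=7 → slow++,fast++
(s=1,f=3) a[fast]=2≠0 swap→a[1]=2 → slow++,fast++
(s=2,f=4) a[fast]=0 → fast++
(s=2,f=5) a[fast]=0 → fast++
(s=2,f=6) a[fast]=0 → fast++
(s=2,f=7) a[fast]=0 → fast++
(s=2,f=8) a[fast]=0 → fast++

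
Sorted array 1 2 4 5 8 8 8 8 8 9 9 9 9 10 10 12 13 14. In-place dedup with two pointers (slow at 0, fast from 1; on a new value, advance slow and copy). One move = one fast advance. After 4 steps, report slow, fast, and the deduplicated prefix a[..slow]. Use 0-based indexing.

slow=4, fast=5, prefix=[1, 2, 4, 5, 8]

(s=0,f=1) a[fast]=2≠a[slow]=1 write a[1]=2 → slow++,fast++
(s=1,f=2) a[fast]=4≠a[slow]=2 write a[2]=4 → slow++,fast++
(s=2,f=3) a[fast]=5≠a[slow]=4 write a[3]=5 → slow++,fast++
(s=3,f=4) a[fast]=8≠a[slow]=5 write a[4]=8 → slow++,fast++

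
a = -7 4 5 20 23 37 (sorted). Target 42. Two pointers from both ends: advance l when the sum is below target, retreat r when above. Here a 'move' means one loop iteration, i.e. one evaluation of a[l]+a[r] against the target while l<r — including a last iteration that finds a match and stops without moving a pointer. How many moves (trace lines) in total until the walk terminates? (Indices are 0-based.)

l=0 r=5: -7+37=30 <42, l++
l=1 r=5: 4+37=41 <42, l++
l=2 r=5: 5+37=42, found

3 moves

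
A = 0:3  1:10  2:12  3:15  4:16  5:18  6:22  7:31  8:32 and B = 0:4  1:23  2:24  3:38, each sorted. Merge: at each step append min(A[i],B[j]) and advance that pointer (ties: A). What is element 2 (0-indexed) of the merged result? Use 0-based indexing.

merged[2] = 10

i=0 j=0: A[i]=3<=B[j]=4 take 3, i++
i=1 j=0: A[i]=10>B[j]=4 take 4, j++
i=1 j=1: A[i]=10<=B[j]=23 take 10, i++
i=2 j=1: A[i]=12<=B[j]=23 take 12, i++
i=3 j=1: A[i]=15<=B[j]=23 take 15, i++
i=4 j=1: A[i]=16<=B[j]=23 take 16, i++
i=5 j=1: A[i]=18<=B[j]=23 take 18, i++
i=6 j=1: A[i]=22<=B[j]=23 take 22, i++
i=7 j=1: A[i]=31>B[j]=23 take 23, j++
i=7 j=2: A[i]=31>B[j]=24 take 24, j++
i=7 j=3: A[i]=31<=B[j]=38 take 31, i++
i=8 j=3: A[i]=32<=B[j]=38 take 32, i++
i=9 j=3: A done, take B[j]=38, j++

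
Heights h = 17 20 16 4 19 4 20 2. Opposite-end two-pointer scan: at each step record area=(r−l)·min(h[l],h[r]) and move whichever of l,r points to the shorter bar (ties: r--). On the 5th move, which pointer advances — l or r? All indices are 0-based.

r

[0,7] min(17,2)*7=14 best=14 * → r--
[0,6] min(17,20)*6=102 best=102 * → l++
[1,6] min(20,20)*5=100 best=102 → r--
[1,5] min(20,4)*4=16 best=102 → r--
[1,4] min(20,19)*3=57 best=102 → r--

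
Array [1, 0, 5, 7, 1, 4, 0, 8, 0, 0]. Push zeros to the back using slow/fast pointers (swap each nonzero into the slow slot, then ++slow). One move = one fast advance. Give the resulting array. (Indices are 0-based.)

slow=0 fast=0: a[fast]=1≠0 swap→a[0]=1, slow++,fast++
slow=1 fast=1: a[fast]=0, fast++
slow=1 fast=2: a[fast]=5≠0 swap→a[1]=5, slow++,fast++
slow=2 fast=3: a[fast]=7≠0 swap→a[2]=7, slow++,fast++
slow=3 fast=4: a[fast]=1≠0 swap→a[3]=1, slow++,fast++
slow=4 fast=5: a[fast]=4≠0 swap→a[4]=4, slow++,fast++
slow=5 fast=6: a[fast]=0, fast++
slow=5 fast=7: a[fast]=8≠0 swap→a[5]=8, slow++,fast++
slow=6 fast=8: a[fast]=0, fast++
slow=6 fast=9: a[fast]=0, fast++

[1, 5, 7, 1, 4, 8, 0, 0, 0, 0]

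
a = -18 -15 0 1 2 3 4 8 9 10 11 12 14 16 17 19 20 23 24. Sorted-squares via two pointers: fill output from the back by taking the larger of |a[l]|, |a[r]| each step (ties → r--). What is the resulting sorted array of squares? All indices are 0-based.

l=0 r=18: |-18|<=|24| out[18]=576, r--
l=0 r=17: |-18|<=|23| out[17]=529, r--
l=0 r=16: |-18|<=|20| out[16]=400, r--
l=0 r=15: |-18|<=|19| out[15]=361, r--
l=0 r=14: |-18|>|17| out[14]=324, l++
l=1 r=14: |-15|<=|17| out[13]=289, r--
l=1 r=13: |-15|<=|16| out[12]=256, r--
l=1 r=12: |-15|>|14| out[11]=225, l++
l=2 r=12: |0|<=|14| out[10]=196, r--
l=2 r=11: |0|<=|12| out[9]=144, r--
l=2 r=10: |0|<=|11| out[8]=121, r--
l=2 r=9: |0|<=|10| out[7]=100, r--
l=2 r=8: |0|<=|9| out[6]=81, r--
l=2 r=7: |0|<=|8| out[5]=64, r--
l=2 r=6: |0|<=|4| out[4]=16, r--
l=2 r=5: |0|<=|3| out[3]=9, r--
l=2 r=4: |0|<=|2| out[2]=4, r--
l=2 r=3: |0|<=|1| out[1]=1, r--
l=2 r=2: |0|<=|0| out[0]=0, r--

[0, 1, 4, 9, 16, 64, 81, 100, 121, 144, 196, 225, 256, 289, 324, 361, 400, 529, 576]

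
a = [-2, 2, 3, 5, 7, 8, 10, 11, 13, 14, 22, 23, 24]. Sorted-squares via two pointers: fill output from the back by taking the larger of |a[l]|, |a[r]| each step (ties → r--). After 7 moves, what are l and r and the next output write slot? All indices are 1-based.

l=1 r=13: |-2|<=|24| out[13]=576, r--
l=1 r=12: |-2|<=|23| out[12]=529, r--
l=1 r=11: |-2|<=|22| out[11]=484, r--
l=1 r=10: |-2|<=|14| out[10]=196, r--
l=1 r=9: |-2|<=|13| out[9]=169, r--
l=1 r=8: |-2|<=|11| out[8]=121, r--
l=1 r=7: |-2|<=|10| out[7]=100, r--

l=1, r=6, next write slot=6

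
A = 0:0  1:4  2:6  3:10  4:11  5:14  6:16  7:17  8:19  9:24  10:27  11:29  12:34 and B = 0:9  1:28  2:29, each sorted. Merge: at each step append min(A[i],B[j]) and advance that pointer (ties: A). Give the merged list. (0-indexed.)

[0, 4, 6, 9, 10, 11, 14, 16, 17, 19, 24, 27, 28, 29, 29, 34]

[i=0,j=0] A[i]=0<=B[j]=9 take 0 → i++
[i=1,j=0] A[i]=4<=B[j]=9 take 4 → i++
[i=2,j=0] A[i]=6<=B[j]=9 take 6 → i++
[i=3,j=0] A[i]=10>B[j]=9 take 9 → j++
[i=3,j=1] A[i]=10<=B[j]=28 take 10 → i++
[i=4,j=1] A[i]=11<=B[j]=28 take 11 → i++
[i=5,j=1] A[i]=14<=B[j]=28 take 14 → i++
[i=6,j=1] A[i]=16<=B[j]=28 take 16 → i++
[i=7,j=1] A[i]=17<=B[j]=28 take 17 → i++
[i=8,j=1] A[i]=19<=B[j]=28 take 19 → i++
[i=9,j=1] A[i]=24<=B[j]=28 take 24 → i++
[i=10,j=1] A[i]=27<=B[j]=28 take 27 → i++
[i=11,j=1] A[i]=29>B[j]=28 take 28 → j++
[i=11,j=2] A[i]=29<=B[j]=29 take 29 → i++
[i=12,j=2] A[i]=34>B[j]=29 take 29 → j++
[i=12,j=3] B done, take A[i]=34 → i++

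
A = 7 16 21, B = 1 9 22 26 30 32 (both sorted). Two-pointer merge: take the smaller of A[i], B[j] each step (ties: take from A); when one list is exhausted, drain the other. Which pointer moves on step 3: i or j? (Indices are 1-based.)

[i=1,j=1] A[i]=7>B[j]=1 take 1 → j++
[i=1,j=2] A[i]=7<=B[j]=9 take 7 → i++
[i=2,j=2] A[i]=16>B[j]=9 take 9 → j++

j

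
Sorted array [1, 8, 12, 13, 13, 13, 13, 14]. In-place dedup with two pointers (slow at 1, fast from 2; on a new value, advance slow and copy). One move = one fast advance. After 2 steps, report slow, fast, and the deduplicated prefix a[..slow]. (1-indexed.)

slow=3, fast=4, prefix=[1, 8, 12]

(s=1,f=2) a[fast]=8≠a[slow]=1 write a[2]=8 → slow++,fast++
(s=2,f=3) a[fast]=12≠a[slow]=8 write a[3]=12 → slow++,fast++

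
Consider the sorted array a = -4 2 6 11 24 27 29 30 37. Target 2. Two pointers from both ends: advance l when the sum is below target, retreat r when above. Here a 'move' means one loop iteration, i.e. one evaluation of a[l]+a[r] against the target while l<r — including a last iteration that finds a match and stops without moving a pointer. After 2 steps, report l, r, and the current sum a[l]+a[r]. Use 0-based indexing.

l=0, r=6, sum=25

[0,8] -4+37=33 >2 → r--
[0,7] -4+30=26 >2 → r--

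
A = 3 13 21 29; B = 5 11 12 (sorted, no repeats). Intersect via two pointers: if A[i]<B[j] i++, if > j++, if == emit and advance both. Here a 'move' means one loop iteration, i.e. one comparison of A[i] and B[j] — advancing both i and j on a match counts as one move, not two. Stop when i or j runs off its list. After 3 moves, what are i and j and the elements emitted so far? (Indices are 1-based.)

[i=1,j=1] 3<5 → i++
[i=2,j=1] 13>5 → j++
[i=2,j=2] 13>11 → j++

i=2, j=3, emitted=[]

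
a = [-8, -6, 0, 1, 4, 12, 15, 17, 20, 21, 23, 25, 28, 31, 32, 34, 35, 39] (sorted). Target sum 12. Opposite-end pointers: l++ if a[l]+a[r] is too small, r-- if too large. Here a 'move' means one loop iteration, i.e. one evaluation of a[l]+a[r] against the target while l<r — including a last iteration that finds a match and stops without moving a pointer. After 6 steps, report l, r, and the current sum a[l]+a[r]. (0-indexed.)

l=0 r=17: -8+39=31 >12, r--
l=0 r=16: -8+35=27 >12, r--
l=0 r=15: -8+34=26 >12, r--
l=0 r=14: -8+32=24 >12, r--
l=0 r=13: -8+31=23 >12, r--
l=0 r=12: -8+28=20 >12, r--

l=0, r=11, sum=17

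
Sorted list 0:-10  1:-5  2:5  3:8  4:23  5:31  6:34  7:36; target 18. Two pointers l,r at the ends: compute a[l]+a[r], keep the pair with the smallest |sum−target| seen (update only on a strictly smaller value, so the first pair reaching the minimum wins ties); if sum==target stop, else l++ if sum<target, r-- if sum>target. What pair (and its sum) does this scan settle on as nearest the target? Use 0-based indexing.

pair (-5, 23) with sum 18 (|Δ|=0)

[0,7] -10+36=26 d=8 * → r--
[0,6] -10+34=24 d=6 * → r--
[0,5] -10+31=21 d=3 * → r--
[0,4] -10+23=13 d=5 → l++
[1,4] -5+23=18 d=0 * → stop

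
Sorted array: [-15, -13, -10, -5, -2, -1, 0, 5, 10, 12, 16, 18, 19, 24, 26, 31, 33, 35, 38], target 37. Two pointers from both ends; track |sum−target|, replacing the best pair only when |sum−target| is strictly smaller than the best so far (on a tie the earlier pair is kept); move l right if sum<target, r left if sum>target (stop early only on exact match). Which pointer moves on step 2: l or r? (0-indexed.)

[0,18] -15+38=23 d=14 * → l++
[1,18] -13+38=25 d=12 * → l++

l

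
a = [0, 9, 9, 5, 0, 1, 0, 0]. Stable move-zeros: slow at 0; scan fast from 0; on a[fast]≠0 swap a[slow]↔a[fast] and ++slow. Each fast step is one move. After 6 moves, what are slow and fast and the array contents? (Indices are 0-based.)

slow=4, fast=6, a=[9, 9, 5, 1, 0, 0, 0, 0]

slow=0 fast=0: a[fast]=0, fast++
slow=0 fast=1: a[fast]=9≠0 swap→a[0]=9, slow++,fast++
slow=1 fast=2: a[fast]=9≠0 swap→a[1]=9, slow++,fast++
slow=2 fast=3: a[fast]=5≠0 swap→a[2]=5, slow++,fast++
slow=3 fast=4: a[fast]=0, fast++
slow=3 fast=5: a[fast]=1≠0 swap→a[3]=1, slow++,fast++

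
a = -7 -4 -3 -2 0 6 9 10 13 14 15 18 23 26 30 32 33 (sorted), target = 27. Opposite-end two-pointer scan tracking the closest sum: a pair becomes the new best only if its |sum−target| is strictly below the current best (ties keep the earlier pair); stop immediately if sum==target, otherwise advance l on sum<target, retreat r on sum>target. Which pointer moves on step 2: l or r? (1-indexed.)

r

[1,17] -7+33=26 d=1 * → l++
[2,17] -4+33=29 d=2 → r--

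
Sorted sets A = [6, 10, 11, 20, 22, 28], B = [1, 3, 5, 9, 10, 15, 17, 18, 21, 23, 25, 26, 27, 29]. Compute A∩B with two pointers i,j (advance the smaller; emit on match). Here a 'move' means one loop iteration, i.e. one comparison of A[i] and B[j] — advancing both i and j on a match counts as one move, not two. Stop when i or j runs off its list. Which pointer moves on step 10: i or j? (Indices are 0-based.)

j

[i=0,j=0] 6>1 → j++
[i=0,j=1] 6>3 → j++
[i=0,j=2] 6>5 → j++
[i=0,j=3] 6<9 → i++
[i=1,j=3] 10>9 → j++
[i=1,j=4] 10==10 emit → i++,j++
[i=2,j=5] 11<15 → i++
[i=3,j=5] 20>15 → j++
[i=3,j=6] 20>17 → j++
[i=3,j=7] 20>18 → j++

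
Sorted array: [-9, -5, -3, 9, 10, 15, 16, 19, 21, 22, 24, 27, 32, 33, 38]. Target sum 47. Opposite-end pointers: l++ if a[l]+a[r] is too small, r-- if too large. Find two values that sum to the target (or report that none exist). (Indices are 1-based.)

l=1 r=15: -9+38=29 <47, l++
l=2 r=15: -5+38=33 <47, l++
l=3 r=15: -3+38=35 <47, l++
l=4 r=15: 9+38=47, found

(9, 38)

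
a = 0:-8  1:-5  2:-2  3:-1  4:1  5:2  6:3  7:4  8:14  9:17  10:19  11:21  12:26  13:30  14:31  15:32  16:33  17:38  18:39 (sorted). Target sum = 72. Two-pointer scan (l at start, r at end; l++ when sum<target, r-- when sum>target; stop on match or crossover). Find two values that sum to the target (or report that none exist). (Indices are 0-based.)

[0,18] -8+39=31 <72 → l++
[1,18] -5+39=34 <72 → l++
[2,18] -2+39=37 <72 → l++
[3,18] -1+39=38 <72 → l++
[4,18] 1+39=40 <72 → l++
[5,18] 2+39=41 <72 → l++
[6,18] 3+39=42 <72 → l++
[7,18] 4+39=43 <72 → l++
[8,18] 14+39=53 <72 → l++
[9,18] 17+39=56 <72 → l++
[10,18] 19+39=58 <72 → l++
[11,18] 21+39=60 <72 → l++
[12,18] 26+39=65 <72 → l++
[13,18] 30+39=69 <72 → l++
[14,18] 31+39=70 <72 → l++
[15,18] 32+39=71 <72 → l++
[16,18] 33+39=72 → found

(33, 39)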